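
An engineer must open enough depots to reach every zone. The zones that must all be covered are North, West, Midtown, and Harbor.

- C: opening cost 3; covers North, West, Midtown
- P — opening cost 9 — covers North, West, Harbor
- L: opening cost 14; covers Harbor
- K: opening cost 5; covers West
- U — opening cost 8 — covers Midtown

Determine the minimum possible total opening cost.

Choose C and P: together they cover North, West, Midtown, Harbor — every zone.
Total opening cost: 3 + 9 = 12.

12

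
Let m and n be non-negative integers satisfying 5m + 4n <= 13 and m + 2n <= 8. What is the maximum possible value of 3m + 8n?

24

Relaxing integrality, the LP optimum is 26.00 at (m,n) = (0, 3.25), which is not an integer point.
(m,n)=(0,3): 5·0+4·3=12≤13, 1·0+2·3=6≤8, objective 24.
(m,n)=(1,2): 5·1+4·2=13≤13, 1·1+2·2=5≤8, objective 19.
No feasible integer point exceeds 24.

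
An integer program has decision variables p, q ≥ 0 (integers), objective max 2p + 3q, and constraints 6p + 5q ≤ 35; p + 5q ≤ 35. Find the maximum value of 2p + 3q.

21

(p,q)=(0,7) is feasible, giving 21.
(p,q)=(0,6) is feasible, giving 18.
Maximum is 21 at (p,q)=(0,7).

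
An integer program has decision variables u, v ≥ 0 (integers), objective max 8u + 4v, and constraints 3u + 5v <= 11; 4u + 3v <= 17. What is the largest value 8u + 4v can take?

24

(u,v)=(3,0) is feasible, giving 24.
(u,v)=(2,1) is feasible, giving 20.
(u,v)=(2,0) is feasible, giving 16.
Maximum is 24 at (u,v)=(3,0).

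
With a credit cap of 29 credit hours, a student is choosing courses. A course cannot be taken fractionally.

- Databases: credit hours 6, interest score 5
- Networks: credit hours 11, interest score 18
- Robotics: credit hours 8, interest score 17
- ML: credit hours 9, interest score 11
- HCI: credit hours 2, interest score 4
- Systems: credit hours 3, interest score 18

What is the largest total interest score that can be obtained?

Allowing fractional choices, the relaxed optimum would be about 63.1, but courses are indivisible.
Networks + Robotics + HCI + Systems: credit hours 11 + 8 + 2 + 3 = 24 ≤ 29, interest score 18 + 17 + 4 + 18 = 57.
Databases + Networks + Robotics + Systems: credit hours 6 + 11 + 8 + 3 = 28 ≤ 29, interest score 5 + 18 + 17 + 18 = 58.
Databases + Robotics + ML + HCI + Systems: credit hours 6 + 8 + 9 + 2 + 3 = 28 ≤ 29, interest score 5 + 17 + 11 + 4 + 18 = 55.
Best is Databases, Networks, Robotics, and Systems with total interest score 58.

58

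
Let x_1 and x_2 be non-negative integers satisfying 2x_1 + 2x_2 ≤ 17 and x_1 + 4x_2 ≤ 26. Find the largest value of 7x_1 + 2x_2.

(x_1,x_2)=(8,0): 2·8+2·0=16≤17, 1·8+4·0=8≤26, objective 56.
(x_1,x_2)=(7,1): 2·7+2·1=16≤17, 1·7+4·1=11≤26, objective 51.
(x_1,x_2)=(7,0): 2·7+2·0=14≤17, 1·7+4·0=7≤26, objective 49.
Maximum is 56 at (x_1,x_2)=(8,0).

56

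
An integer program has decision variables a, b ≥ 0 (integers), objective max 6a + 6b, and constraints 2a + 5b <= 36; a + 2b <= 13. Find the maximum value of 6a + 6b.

(a,b)=(13,0): 2·13+5·0=26≤36, 1·13+2·0=13≤13, objective 78.
(a,b)=(12,0): 2·12+5·0=24≤36, 1·12+2·0=12≤13, objective 72.
The best lattice point is (13,0), giving 78.

78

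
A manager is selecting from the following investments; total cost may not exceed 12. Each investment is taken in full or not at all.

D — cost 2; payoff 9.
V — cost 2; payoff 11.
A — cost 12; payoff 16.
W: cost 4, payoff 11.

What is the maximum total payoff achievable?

Take D, V, and W: cost 2 + 2 + 4 = 8 ≤ 12, payoff 9 + 11 + 11 = 31.
No other feasible combination does better.

31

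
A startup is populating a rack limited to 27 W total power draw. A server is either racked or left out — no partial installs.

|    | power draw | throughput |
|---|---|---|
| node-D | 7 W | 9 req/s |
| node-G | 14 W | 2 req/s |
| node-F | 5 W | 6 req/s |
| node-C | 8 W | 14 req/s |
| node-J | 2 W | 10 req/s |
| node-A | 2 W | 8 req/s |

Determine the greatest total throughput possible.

Allowing fractional choices, the relaxed optimum would be about 47.4, but servers are indivisible.
node-D + node-C + node-J + node-A: power draw 7 + 8 + 2 + 2 = 19 ≤ 27, throughput 9 + 14 + 10 + 8 = 41.
node-D + node-F + node-C + node-J + node-A: power draw 7 + 5 + 8 + 2 + 2 = 24 ≤ 27, throughput 9 + 6 + 14 + 10 + 8 = 47.
Best is node-D, node-F, node-C, node-J, and node-A with total throughput 47.

47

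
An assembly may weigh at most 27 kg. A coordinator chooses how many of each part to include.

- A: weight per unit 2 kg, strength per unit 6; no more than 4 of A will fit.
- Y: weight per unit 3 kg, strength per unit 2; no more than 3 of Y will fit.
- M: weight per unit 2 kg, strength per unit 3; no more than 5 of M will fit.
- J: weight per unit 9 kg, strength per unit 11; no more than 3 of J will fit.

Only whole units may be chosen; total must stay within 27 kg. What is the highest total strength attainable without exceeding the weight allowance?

50

A has the best ratio (6/2); taking only A gives at most 4×6 = 24 (stopped by the supply cap of 4).
Mixing does better — 4×A, 5×M, and 1×J: weight 27 ≤ 27, strength 4·6 + 5·3 + 1·11 = 50.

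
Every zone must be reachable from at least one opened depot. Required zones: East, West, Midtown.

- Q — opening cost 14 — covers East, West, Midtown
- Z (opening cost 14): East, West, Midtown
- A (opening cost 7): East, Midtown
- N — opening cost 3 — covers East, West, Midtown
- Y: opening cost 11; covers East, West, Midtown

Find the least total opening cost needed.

This is an integer covering problem.
N alone covers East, West, Midtown — every zone.
Total opening cost: 3.
No cover costs less than 3.

3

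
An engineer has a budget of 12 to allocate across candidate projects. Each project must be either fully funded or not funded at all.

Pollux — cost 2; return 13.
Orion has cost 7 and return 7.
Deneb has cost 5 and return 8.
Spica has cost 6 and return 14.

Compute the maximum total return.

This is a 0-1 knapsack instance.
Allowing fractional choices, the relaxed optimum would be about 33.4, but projects are indivisible.
Pollux + Deneb: cost 2 + 5 = 7 ≤ 12, return 13 + 8 = 21.
Deneb + Spica: cost 5 + 6 = 11 ≤ 12, return 8 + 14 = 22.
Pollux + Spica: cost 2 + 6 = 8 ≤ 12, return 13 + 14 = 27.
Best is Pollux and Spica with total return 27.

27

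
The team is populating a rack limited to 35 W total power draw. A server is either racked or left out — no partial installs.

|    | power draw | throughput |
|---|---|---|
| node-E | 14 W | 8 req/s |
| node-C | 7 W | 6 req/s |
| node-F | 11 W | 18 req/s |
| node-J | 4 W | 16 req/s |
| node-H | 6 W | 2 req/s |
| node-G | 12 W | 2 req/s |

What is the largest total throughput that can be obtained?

44

node-C + node-F + node-J + node-H: power draw 7 + 11 + 4 + 6 = 28 ≤ 35, throughput 6 + 18 + 16 + 2 = 42.
node-E + node-F + node-J + node-H: power draw 14 + 11 + 4 + 6 = 35 ≤ 35, throughput 8 + 18 + 16 + 2 = 44.
Best is node-E, node-F, node-J, and node-H with total throughput 44.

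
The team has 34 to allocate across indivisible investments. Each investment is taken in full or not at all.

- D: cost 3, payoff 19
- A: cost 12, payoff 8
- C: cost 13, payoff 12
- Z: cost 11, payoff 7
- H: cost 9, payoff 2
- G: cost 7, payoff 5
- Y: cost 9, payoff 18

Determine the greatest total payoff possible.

D + C + G + Y: cost 3 + 13 + 7 + 9 = 32 ≤ 34, payoff 19 + 12 + 5 + 18 = 54.
D + C + H + Y: cost 3 + 13 + 9 + 9 = 34 ≤ 34, payoff 19 + 12 + 2 + 18 = 51.
Best is D, C, G, and Y with total payoff 54.

54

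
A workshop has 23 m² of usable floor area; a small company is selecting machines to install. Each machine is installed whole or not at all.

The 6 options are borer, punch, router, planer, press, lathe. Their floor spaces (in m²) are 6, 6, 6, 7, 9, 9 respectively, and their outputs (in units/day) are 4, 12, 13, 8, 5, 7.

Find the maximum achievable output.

33

Treat it as a binary knapsack problem.
Allowing fractional choices, the relaxed optimum would be about 36.1, but machines are indivisible.
punch + router + press: floor space 6 + 6 + 9 = 21 ≤ 23, output 12 + 13 + 5 = 30.
punch + router + lathe: floor space 6 + 6 + 9 = 21 ≤ 23, output 12 + 13 + 7 = 32.
punch + router + planer: floor space 6 + 6 + 7 = 19 ≤ 23, output 12 + 13 + 8 = 33.
Best is punch, router, and planer with total output 33.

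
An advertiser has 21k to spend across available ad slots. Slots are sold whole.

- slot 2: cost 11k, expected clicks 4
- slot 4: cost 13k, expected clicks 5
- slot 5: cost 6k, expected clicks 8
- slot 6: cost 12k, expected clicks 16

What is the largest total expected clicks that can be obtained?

Treat it as a binary knapsack problem.
slot 6: cost 12 ≤ 21, expected clicks 16.
slot 4 + slot 5: cost 13 + 6 = 19 ≤ 21, expected clicks 5 + 8 = 13.
slot 5 + slot 6: cost 6 + 12 = 18 ≤ 21, expected clicks 8 + 16 = 24.
Best is slot 5 and slot 6 with total expected clicks 24.

24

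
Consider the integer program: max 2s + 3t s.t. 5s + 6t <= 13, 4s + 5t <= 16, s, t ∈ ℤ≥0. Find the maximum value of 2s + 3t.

(s,t)=(0,2) is feasible, giving 6.
(s,t)=(1,1) is feasible, giving 5.
Maximum is 6 at (s,t)=(0,2).

6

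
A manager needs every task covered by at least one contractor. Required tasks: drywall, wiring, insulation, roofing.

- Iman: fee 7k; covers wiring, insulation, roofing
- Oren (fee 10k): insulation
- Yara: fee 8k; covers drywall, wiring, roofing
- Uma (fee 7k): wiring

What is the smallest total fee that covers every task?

This is a weighted set-cover instance.
Choose Iman and Yara: together they cover drywall, wiring, insulation, roofing — every task.
Total fee: 7 + 8 = 15.
No cover costs less than 15.

15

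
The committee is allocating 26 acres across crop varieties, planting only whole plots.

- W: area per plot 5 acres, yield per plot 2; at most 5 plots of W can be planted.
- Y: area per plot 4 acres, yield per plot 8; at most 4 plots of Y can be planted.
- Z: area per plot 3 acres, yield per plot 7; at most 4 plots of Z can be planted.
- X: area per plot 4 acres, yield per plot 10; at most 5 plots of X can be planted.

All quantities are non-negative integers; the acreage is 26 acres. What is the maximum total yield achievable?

64

This is a bounded integer knapsack.
Take 2×Z and 5×X: area 26 ≤ 26, yield 2·7 + 5·10 = 64.
X has the best ratio (10/4) and is taken to its limit of 5; remaining capacity is filled optimally with the others.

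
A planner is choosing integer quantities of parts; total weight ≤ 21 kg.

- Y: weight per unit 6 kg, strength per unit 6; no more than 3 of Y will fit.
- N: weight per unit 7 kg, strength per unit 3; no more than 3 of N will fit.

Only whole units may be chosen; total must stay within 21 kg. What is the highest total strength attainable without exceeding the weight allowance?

3×Y: weight 18 ≤ 21, strength 3·6 = 18.
2×Y and 1×N: weight 19 ≤ 21, strength 2·6 + 1·3 = 15.
Best is 18.

18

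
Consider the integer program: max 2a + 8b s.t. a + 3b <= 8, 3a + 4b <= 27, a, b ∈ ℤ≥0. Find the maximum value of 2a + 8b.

(a,b)=(2,2): 1·2+3·2=8≤8, 3·2+4·2=14≤27, objective 20.
(a,b)=(1,2): 1·1+3·2=7≤8, 3·1+4·2=11≤27, objective 18.
(a,b)=(0,2): 1·0+3·2=6≤8, 3·0+4·2=8≤27, objective 16.
(a,b)=(3,1): 1·3+3·1=6≤8, 3·3+4·1=13≤27, objective 14.
The best lattice point is (2,2), giving 20.

20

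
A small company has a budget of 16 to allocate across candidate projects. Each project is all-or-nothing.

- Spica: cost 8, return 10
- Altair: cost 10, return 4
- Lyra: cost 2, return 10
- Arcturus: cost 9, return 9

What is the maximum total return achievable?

This is an integer program with binary decision variables.
Allowing fractional choices, the relaxed optimum would be about 26.0, but projects are indivisible.
Spica + Lyra: cost 8 + 2 = 10 ≤ 16, return 10 + 10 = 20.
Lyra + Arcturus: cost 2 + 9 = 11 ≤ 16, return 10 + 9 = 19.
Altair + Lyra: cost 10 + 2 = 12 ≤ 16, return 4 + 10 = 14.
Best is Spica and Lyra with total return 20.

20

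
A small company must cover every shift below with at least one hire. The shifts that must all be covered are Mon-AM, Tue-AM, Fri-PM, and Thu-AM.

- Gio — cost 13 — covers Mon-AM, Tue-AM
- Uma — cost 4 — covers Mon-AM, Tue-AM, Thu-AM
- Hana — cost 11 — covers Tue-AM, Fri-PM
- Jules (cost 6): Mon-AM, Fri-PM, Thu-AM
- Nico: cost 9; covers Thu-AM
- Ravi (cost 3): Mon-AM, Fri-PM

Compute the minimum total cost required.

Choose Uma and Ravi: together they cover Mon-AM, Tue-AM, Fri-PM, Thu-AM — every shift.
Total cost: 4 + 3 = 7.

7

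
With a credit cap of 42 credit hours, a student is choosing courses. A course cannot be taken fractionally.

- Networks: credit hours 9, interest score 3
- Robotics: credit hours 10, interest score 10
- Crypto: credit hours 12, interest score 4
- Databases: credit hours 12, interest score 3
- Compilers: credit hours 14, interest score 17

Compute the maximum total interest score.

31

Take Robotics, Crypto, and Compilers: credit hours 10 + 12 + 14 = 36 ≤ 42, interest score 10 + 4 + 17 = 31.
No other feasible combination does better.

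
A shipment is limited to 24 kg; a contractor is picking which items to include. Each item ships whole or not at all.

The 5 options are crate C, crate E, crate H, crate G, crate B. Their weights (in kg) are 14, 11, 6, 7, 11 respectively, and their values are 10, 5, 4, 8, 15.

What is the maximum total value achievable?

crate H + crate G + crate B: weight 6 + 7 + 11 = 24 ≤ 24, value 4 + 8 + 15 = 27.
crate G + crate B: weight 7 + 11 = 18 ≤ 24, value 8 + 15 = 23.
crate E + crate B: weight 11 + 11 = 22 ≤ 24, value 5 + 15 = 20.
Best is crate H, crate G, and crate B with total value 27.

27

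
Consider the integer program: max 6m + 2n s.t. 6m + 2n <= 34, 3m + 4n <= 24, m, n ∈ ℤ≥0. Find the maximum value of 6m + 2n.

34

(m,n)=(5,2): 6·5+2·2=34≤34, 3·5+4·2=23≤24, objective 34.
(m,n)=(5,1): 6·5+2·1=32≤34, 3·5+4·1=19≤24, objective 32.
(m,n)=(4,3): 6·4+2·3=30≤34, 3·4+4·3=24≤24, objective 30.
The best lattice point is (5,2), giving 34.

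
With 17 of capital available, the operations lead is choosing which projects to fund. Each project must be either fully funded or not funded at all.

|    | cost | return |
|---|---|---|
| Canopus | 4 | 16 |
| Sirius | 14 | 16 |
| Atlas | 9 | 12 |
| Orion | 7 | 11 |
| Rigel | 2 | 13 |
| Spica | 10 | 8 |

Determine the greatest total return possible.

Allowing fractional choices, the relaxed optimum would be about 45.3, but projects are indivisible.
Canopus + Orion + Rigel: cost 4 + 7 + 2 = 13 ≤ 17, return 16 + 11 + 13 = 40.
Canopus + Rigel + Spica: cost 4 + 2 + 10 = 16 ≤ 17, return 16 + 13 + 8 = 37.
Canopus + Atlas + Rigel: cost 4 + 9 + 2 = 15 ≤ 17, return 16 + 12 + 13 = 41.
Best is Canopus, Atlas, and Rigel with total return 41.

41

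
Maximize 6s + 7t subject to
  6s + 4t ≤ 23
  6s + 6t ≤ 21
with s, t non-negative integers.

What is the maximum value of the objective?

21

(s,t)=(0,3): 6·0+4·3=12≤23, 6·0+6·3=18≤21, objective 21.
(s,t)=(1,2): 6·1+4·2=14≤23, 6·1+6·2=18≤21, objective 20.
(s,t)=(0,2): 6·0+4·2=8≤23, 6·0+6·2=12≤21, objective 14.
No feasible integer point exceeds 21.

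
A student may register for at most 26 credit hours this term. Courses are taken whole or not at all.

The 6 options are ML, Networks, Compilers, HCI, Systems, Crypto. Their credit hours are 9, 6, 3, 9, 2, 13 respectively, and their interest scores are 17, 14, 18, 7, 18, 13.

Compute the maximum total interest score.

Treat it as a binary knapsack problem.
Take ML, Networks, Compilers, and Systems: credit hours 9 + 6 + 3 + 2 = 20 ≤ 26, interest score 17 + 14 + 18 + 18 = 67.
No other feasible combination does better.

67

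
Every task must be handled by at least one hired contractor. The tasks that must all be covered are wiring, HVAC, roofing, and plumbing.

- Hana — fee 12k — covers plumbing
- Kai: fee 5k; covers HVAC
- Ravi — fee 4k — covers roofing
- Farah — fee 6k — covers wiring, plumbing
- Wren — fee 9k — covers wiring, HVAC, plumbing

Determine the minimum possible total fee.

This is an integer covering problem.
The greedy cost-per-new-task heuristic would pick Farah, Ravi, and Kai for 15, but a cheaper cover exists.
Choose Ravi and Wren: together they cover wiring, HVAC, roofing, plumbing — every task.
Total fee: 4 + 9 = 13.
No cover costs less than 13.

13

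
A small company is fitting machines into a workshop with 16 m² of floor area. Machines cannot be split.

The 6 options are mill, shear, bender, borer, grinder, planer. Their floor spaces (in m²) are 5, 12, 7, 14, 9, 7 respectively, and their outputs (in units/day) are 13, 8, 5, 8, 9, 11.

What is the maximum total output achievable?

24

Treat it as a binary knapsack problem.
Take mill and planer: floor space 5 + 7 = 12 ≤ 16, output 13 + 11 = 24.
No other feasible combination does better.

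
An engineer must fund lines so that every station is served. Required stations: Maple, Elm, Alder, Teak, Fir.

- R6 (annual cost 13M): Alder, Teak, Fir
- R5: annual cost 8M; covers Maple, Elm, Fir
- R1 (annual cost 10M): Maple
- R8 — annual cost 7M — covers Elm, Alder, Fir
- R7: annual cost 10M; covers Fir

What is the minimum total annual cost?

21

This is an integer covering problem.
The greedy cost-per-new-station heuristic would pick R8, R5, and R6 for 28, but a cheaper cover exists.
Choose R6 and R5: together they cover Maple, Elm, Alder, Teak, Fir — every station.
Total annual cost: 13 + 8 = 21.
No cover costs less than 21.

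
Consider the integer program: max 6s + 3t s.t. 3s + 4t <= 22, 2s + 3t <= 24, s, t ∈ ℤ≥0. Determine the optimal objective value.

(s,t)=(7,0): 3·7+4·0=21≤22, 2·7+3·0=14≤24, objective 42.
(s,t)=(6,1): 3·6+4·1=22≤22, 2·6+3·1=15≤24, objective 39.
(s,t)=(6,0): 3·6+4·0=18≤22, 2·6+3·0=12≤24, objective 36.
The best lattice point is (7,0), giving 42.

42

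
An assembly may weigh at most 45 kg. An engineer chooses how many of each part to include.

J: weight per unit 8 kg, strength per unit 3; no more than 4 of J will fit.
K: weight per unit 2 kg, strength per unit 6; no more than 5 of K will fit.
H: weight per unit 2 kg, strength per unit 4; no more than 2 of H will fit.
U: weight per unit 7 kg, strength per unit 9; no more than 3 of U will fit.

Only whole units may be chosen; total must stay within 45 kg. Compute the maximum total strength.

68

Take 1×J, 5×K, 2×H, and 3×U: weight 43 ≤ 45, strength 1·3 + 5·6 + 2·4 + 3·9 = 68.
K has the best ratio (6/2) and is taken to its limit of 5; remaining capacity is filled optimally with the others.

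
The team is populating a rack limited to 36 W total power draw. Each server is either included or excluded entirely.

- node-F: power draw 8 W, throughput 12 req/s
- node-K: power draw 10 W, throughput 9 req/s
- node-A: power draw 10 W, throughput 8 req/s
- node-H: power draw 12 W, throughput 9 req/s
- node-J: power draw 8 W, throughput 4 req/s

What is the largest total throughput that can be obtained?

33

Allowing fractional choices, the relaxed optimum would be about 35.0, but servers are indivisible.
node-F + node-K + node-H: power draw 8 + 10 + 12 = 30 ≤ 36, throughput 12 + 9 + 9 = 30.
node-F + node-K + node-A + node-J: power draw 8 + 10 + 10 + 8 = 36 ≤ 36, throughput 12 + 9 + 8 + 4 = 33.
node-F + node-K + node-A: power draw 8 + 10 + 10 = 28 ≤ 36, throughput 12 + 9 + 8 = 29.
Best is node-F, node-K, node-A, and node-J with total throughput 33.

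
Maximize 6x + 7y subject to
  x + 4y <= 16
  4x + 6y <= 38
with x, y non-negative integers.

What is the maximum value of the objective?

55

Relaxing integrality, the LP optimum is 57.00 at (x,y) = (9.5, 0), which is not an integer point.
(x,y)=(8,1): 1·8+4·1=12≤16, 4·8+6·1=38≤38, objective 55.
(x,y)=(9,0): 1·9+4·0=9≤16, 4·9+6·0=36≤38, objective 54.
(x,y)=(7,1): 1·7+4·1=11≤16, 4·7+6·1=34≤38, objective 49.
No feasible integer point exceeds 55.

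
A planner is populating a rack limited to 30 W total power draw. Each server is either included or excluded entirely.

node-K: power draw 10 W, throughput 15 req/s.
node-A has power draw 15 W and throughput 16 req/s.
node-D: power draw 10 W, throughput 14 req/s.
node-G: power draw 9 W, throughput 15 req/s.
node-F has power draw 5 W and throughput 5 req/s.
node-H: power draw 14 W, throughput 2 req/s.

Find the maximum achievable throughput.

44

This is a 0-1 knapsack instance.
Allowing fractional choices, the relaxed optimum would be about 45.1, but servers are indivisible.
node-K + node-D + node-G: power draw 10 + 10 + 9 = 29 ≤ 30, throughput 15 + 14 + 15 = 44.
node-A + node-G + node-F: power draw 15 + 9 + 5 = 29 ≤ 30, throughput 16 + 15 + 5 = 36.
Best is node-K, node-D, and node-G with total throughput 44.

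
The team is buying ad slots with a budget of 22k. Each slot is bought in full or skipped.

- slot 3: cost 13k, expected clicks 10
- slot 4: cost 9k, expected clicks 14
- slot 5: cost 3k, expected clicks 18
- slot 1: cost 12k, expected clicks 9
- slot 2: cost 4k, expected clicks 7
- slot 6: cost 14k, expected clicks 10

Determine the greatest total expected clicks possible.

slot 5 + slot 2 + slot 6: cost 3 + 4 + 14 = 21 ≤ 22, expected clicks 18 + 7 + 10 = 35.
slot 3 + slot 5 + slot 2: cost 13 + 3 + 4 = 20 ≤ 22, expected clicks 10 + 18 + 7 = 35.
slot 4 + slot 5 + slot 2: cost 9 + 3 + 4 = 16 ≤ 22, expected clicks 14 + 18 + 7 = 39.
Best is slot 4, slot 5, and slot 2 with total expected clicks 39.

39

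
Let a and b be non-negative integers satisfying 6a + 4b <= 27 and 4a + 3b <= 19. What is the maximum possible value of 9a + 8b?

Relaxing integrality, the LP optimum is 50.67 at (a,b) = (0, 6.33), which is not an integer point.
(a,b)=(1,5): 6·1+4·5=26≤27, 4·1+3·5=19≤19, objective 49.
(a,b)=(0,6): 6·0+4·6=24≤27, 4·0+3·6=18≤19, objective 48.
(a,b)=(1,4): 6·1+4·4=22≤27, 4·1+3·4=16≤19, objective 41.
No feasible integer point exceeds 49.

49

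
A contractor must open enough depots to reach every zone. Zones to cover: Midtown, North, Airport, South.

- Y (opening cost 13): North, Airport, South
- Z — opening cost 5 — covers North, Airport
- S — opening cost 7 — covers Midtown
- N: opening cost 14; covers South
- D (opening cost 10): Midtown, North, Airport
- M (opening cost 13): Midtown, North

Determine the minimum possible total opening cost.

20

The greedy cost-per-new-zone heuristic would pick Z, S, and Y for 25, but a cheaper cover exists.
Choose Y and S: together they cover Midtown, North, Airport, South — every zone.
Total opening cost: 13 + 7 = 20.
No cover costs less than 20.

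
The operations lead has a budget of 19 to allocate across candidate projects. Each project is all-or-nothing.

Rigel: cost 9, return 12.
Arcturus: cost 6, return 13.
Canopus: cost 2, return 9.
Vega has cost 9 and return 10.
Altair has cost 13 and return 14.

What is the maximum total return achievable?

34

Arcturus + Altair: cost 6 + 13 = 19 ≤ 19, return 13 + 14 = 27.
Rigel + Arcturus + Canopus: cost 9 + 6 + 2 = 17 ≤ 19, return 12 + 13 + 9 = 34.
Arcturus + Canopus + Vega: cost 6 + 2 + 9 = 17 ≤ 19, return 13 + 9 + 10 = 32.
Best is Rigel, Arcturus, and Canopus with total return 34.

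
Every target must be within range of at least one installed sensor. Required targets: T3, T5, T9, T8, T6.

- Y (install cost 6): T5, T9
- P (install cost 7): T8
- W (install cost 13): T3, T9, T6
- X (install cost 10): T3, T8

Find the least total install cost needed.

The greedy cost-per-new-target heuristic would pick Y, X, and W for 29, but a cheaper cover exists.
Choose Y, P, and W: together they cover T3, T5, T9, T8, T6 — every target.
Total install cost: 6 + 7 + 13 = 26.
No cover costs less than 26.

26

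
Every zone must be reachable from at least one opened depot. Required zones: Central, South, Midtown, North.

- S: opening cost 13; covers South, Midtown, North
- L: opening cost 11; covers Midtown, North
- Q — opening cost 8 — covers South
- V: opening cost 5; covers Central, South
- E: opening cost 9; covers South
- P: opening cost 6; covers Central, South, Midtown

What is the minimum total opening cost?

This is a weighted set-cover instance.
The greedy cost-per-new-zone heuristic would pick P and L for 17, but a cheaper cover exists.
Choose L and V: together they cover Central, South, Midtown, North — every zone.
Total opening cost: 11 + 5 = 16.
No cover costs less than 16.

16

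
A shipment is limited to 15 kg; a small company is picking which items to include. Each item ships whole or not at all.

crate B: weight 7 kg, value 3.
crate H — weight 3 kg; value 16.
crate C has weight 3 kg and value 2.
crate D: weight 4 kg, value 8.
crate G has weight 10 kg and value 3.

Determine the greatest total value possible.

27

Allowing fractional choices, the relaxed optimum would be about 28.1, but items are indivisible.
crate H + crate D: weight 3 + 4 = 7 ≤ 15, value 16 + 8 = 24.
crate B + crate H + crate D: weight 7 + 3 + 4 = 14 ≤ 15, value 3 + 16 + 8 = 27.
crate H + crate C + crate D: weight 3 + 3 + 4 = 10 ≤ 15, value 16 + 2 + 8 = 26.
Best is crate B, crate H, and crate D with total value 27.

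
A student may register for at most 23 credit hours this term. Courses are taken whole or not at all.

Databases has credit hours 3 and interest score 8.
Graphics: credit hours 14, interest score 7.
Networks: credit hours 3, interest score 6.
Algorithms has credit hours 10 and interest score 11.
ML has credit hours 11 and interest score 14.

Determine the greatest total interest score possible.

Databases + Networks + ML: credit hours 3 + 3 + 11 = 17 ≤ 23, interest score 8 + 6 + 14 = 28.
Algorithms + ML: credit hours 10 + 11 = 21 ≤ 23, interest score 11 + 14 = 25.
Databases + Networks + Algorithms: credit hours 3 + 3 + 10 = 16 ≤ 23, interest score 8 + 6 + 11 = 25.
Best is Databases, Networks, and ML with total interest score 28.

28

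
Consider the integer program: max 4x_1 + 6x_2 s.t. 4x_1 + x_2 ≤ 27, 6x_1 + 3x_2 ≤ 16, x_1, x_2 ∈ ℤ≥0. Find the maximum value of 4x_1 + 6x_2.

30

Relaxing integrality, the LP optimum is 32.00 at (x_1,x_2) = (0, 5.33), which is not an integer point.
(x_1,x_2)=(0,5): 4·0+1·5=5≤27, 6·0+3·5=15≤16, objective 30.
(x_1,x_2)=(0,4): 4·0+1·4=4≤27, 6·0+3·4=12≤16, objective 24.
No feasible integer point exceeds 30.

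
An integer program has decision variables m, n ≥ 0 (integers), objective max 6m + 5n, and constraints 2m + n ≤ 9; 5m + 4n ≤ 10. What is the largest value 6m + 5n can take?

The continuous relaxation peaks at (0, 2.5) with value 12.50; rounding to a feasible lattice point costs some objective.
(m,n)=(2,0): 2·2+1·0=4≤9, 5·2+4·0=10≤10, objective 12.
(m,n)=(1,1): 2·1+1·1=3≤9, 5·1+4·1=9≤10, objective 11.
(m,n)=(0,2): 2·0+1·2=2≤9, 5·0+4·2=8≤10, objective 10.
The best lattice point is (2,0), giving 12.

12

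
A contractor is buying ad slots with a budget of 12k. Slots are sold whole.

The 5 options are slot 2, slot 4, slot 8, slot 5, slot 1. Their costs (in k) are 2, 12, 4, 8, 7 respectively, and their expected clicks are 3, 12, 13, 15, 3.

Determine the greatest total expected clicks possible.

This is a 0-1 knapsack instance.
slot 8 + slot 5: cost 4 + 8 = 12 ≤ 12, expected clicks 13 + 15 = 28.
slot 2 + slot 5: cost 2 + 8 = 10 ≤ 12, expected clicks 3 + 15 = 18.
Best is slot 8 and slot 5 with total expected clicks 28.

28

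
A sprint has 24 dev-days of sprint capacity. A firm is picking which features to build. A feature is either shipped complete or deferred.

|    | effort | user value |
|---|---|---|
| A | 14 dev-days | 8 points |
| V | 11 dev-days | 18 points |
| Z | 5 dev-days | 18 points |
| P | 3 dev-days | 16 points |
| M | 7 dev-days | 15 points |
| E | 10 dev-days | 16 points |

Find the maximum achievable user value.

52

Allowing fractional choices, the relaxed optimum would be about 63.7, but features are indivisible.
V + Z + P: effort 11 + 5 + 3 = 19 ≤ 24, user value 18 + 18 + 16 = 52.
Z + P + E: effort 5 + 3 + 10 = 18 ≤ 24, user value 18 + 16 + 16 = 50.
V + Z + M: effort 11 + 5 + 7 = 23 ≤ 24, user value 18 + 18 + 15 = 51.
Best is V, Z, and P with total user value 52.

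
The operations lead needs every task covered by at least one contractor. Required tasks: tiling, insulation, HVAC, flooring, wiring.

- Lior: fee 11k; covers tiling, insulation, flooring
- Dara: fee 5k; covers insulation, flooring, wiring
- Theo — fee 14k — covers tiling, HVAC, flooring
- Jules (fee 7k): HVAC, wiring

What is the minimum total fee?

18

The greedy cost-per-new-task heuristic would pick Dara and Theo for 19, but a cheaper cover exists.
Choose Lior and Jules: together they cover tiling, insulation, HVAC, flooring, wiring — every task.
Total fee: 11 + 7 = 18.
No cover costs less than 18.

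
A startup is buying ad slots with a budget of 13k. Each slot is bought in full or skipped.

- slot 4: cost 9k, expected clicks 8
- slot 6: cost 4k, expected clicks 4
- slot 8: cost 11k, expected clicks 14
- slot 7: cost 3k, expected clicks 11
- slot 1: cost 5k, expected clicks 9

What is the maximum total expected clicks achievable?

This is a 0-1 knapsack instance.
Take slot 6, slot 7, and slot 1: cost 4 + 3 + 5 = 12 ≤ 13, expected clicks 4 + 11 + 9 = 24.
No other feasible combination does better.

24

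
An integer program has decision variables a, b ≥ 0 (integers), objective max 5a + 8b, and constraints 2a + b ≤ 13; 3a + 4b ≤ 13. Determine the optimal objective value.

24

The continuous relaxation peaks at (0, 3.25) with value 26.00; rounding to a feasible lattice point costs some objective.
(a,b)=(0,3): 2·0+1·3=3≤13, 3·0+4·3=12≤13, objective 24.
(a,b)=(1,2): 2·1+1·2=4≤13, 3·1+4·2=11≤13, objective 21.
(a,b)=(0,2): 2·0+1·2=2≤13, 3·0+4·2=8≤13, objective 16.
Maximum is 24 at (a,b)=(0,3).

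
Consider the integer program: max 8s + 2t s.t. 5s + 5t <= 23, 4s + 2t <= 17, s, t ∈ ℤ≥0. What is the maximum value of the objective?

The continuous relaxation peaks at (4.25, 0) with value 34.00; rounding to a feasible lattice point costs some objective.
(s,t)=(4,0): 5·4+5·0=20≤23, 4·4+2·0=16≤17, objective 32.
(s,t)=(3,1): 5·3+5·1=20≤23, 4·3+2·1=14≤17, objective 26.
(s,t)=(3,0): 5·3+5·0=15≤23, 4·3+2·0=12≤17, objective 24.
Maximum is 32 at (s,t)=(4,0).

32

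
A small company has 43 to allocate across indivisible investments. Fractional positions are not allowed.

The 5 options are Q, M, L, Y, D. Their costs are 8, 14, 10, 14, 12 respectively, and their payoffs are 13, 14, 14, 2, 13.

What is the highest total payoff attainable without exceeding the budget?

41

M + L + D: cost 14 + 10 + 12 = 36 ≤ 43, payoff 14 + 14 + 13 = 41.
Q + M + L: cost 8 + 14 + 10 = 32 ≤ 43, payoff 13 + 14 + 14 = 41.
The maximum payoff is 41; one optimal choice is Q, M, and L.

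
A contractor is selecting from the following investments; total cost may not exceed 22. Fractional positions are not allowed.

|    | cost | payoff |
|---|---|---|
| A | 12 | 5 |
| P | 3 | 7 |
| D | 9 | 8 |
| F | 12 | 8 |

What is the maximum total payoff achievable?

16

D + F: cost 9 + 12 = 21 ≤ 22, payoff 8 + 8 = 16.
P + F: cost 3 + 12 = 15 ≤ 22, payoff 7 + 8 = 15.
P + D: cost 3 + 9 = 12 ≤ 22, payoff 7 + 8 = 15.
Best is D and F with total payoff 16.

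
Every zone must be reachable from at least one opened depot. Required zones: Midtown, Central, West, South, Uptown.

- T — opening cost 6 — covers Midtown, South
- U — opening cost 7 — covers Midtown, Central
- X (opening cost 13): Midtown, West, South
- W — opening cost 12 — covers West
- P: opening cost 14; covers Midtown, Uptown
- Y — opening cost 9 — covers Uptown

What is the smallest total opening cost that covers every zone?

29

This is a weighted set-cover instance.
Choose U, X, and Y: together they cover Midtown, Central, West, South, Uptown — every zone.
Total opening cost: 7 + 13 + 9 = 29.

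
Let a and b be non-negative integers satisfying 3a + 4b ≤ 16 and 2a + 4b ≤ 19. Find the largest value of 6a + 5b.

(a,b)=(5,0): 3·5+4·0=15≤16, 2·5+4·0=10≤19, objective 30.
(a,b)=(4,1): 3·4+4·1=16≤16, 2·4+4·1=12≤19, objective 29.
(a,b)=(4,0): 3·4+4·0=12≤16, 2·4+4·0=8≤19, objective 24.
The best lattice point is (5,0), giving 30.

30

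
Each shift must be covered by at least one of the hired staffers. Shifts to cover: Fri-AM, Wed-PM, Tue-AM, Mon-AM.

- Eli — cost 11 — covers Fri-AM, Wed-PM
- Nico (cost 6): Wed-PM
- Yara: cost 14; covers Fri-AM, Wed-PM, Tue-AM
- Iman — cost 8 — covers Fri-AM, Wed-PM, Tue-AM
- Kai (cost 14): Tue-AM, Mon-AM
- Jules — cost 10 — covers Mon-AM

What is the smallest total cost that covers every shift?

Choose Iman and Jules: together they cover Fri-AM, Wed-PM, Tue-AM, Mon-AM — every shift.
Total cost: 8 + 10 = 18.

18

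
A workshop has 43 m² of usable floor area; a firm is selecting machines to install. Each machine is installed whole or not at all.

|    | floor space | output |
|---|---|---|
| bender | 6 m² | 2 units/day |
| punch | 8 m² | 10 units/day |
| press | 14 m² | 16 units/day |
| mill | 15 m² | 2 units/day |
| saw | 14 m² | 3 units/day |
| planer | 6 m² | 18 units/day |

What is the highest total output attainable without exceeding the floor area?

47

punch + press + saw + planer: floor space 8 + 14 + 14 + 6 = 42 ≤ 43, output 10 + 16 + 3 + 18 = 47.
bender + punch + press + planer: floor space 6 + 8 + 14 + 6 = 34 ≤ 43, output 2 + 10 + 16 + 18 = 46.
punch + press + mill + planer: floor space 8 + 14 + 15 + 6 = 43 ≤ 43, output 10 + 16 + 2 + 18 = 46.
Best is punch, press, saw, and planer with total output 47.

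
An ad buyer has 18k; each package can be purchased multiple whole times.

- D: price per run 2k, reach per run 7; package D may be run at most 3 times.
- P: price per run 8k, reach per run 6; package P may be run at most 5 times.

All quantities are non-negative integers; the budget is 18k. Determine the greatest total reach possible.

27

3×D: price 6 ≤ 18, reach 3·7 = 21.
3×D and 1×P: price 14 ≤ 18, reach 3·7 + 1·6 = 27.
Best is 27.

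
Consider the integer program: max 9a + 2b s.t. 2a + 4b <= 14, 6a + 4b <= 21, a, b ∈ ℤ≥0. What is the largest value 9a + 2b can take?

(a,b)=(3,0): 2·3+4·0=6≤14, 6·3+4·0=18≤21, objective 27.
(a,b)=(2,1): 2·2+4·1=8≤14, 6·2+4·1=16≤21, objective 20.
No feasible integer point exceeds 27.

27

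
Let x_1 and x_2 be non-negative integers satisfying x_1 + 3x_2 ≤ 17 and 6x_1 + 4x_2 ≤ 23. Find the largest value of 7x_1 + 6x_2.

31

Relaxing integrality, the LP optimum is 34.36 at (x_1,x_2) = (0.0714, 5.64), which is not an integer point.
(x_1,x_2)=(1,4): 1·1+3·4=13≤17, 6·1+4·4=22≤23, objective 31.
(x_1,x_2)=(0,5): 1·0+3·5=15≤17, 6·0+4·5=20≤23, objective 30.
(x_1,x_2)=(1,3): 1·1+3·3=10≤17, 6·1+4·3=18≤23, objective 25.
No feasible integer point exceeds 31.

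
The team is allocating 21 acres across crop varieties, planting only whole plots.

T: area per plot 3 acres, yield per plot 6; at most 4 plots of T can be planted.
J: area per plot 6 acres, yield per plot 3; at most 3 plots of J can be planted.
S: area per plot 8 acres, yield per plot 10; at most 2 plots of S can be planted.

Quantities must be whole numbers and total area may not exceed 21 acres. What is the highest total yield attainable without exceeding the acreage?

34

T has the best ratio (6/3); taking only T gives at most 4×6 = 24 (stopped by the supply cap of 4).
Mixing does better — 4×T and 1×S: area 20 ≤ 21, yield 4·6 + 1·10 = 34.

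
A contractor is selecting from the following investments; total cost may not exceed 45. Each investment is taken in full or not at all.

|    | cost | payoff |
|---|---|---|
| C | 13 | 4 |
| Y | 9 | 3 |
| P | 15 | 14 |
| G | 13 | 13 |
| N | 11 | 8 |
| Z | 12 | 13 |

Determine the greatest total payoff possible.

40

Take P, G, and Z: cost 15 + 13 + 12 = 40 ≤ 45, payoff 14 + 13 + 13 = 40.
No other feasible combination does better.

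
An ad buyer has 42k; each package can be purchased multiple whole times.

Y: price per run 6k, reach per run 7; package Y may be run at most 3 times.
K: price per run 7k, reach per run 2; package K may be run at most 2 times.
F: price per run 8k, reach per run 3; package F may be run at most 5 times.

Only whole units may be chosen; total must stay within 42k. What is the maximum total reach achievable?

Y has the best ratio (7/6); taking only Y gives at most 3×7 = 21 (stopped by the supply cap of 3).
Mixing does better — 3×Y and 3×F: price 42 ≤ 42, reach 3·7 + 3·3 = 30.

30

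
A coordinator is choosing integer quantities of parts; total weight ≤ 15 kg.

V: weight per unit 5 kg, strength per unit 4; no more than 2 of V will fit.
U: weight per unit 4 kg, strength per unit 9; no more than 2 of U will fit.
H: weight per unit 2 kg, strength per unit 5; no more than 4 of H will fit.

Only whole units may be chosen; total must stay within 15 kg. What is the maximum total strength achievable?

33

1×U and 4×H: weight 12 ≤ 15, strength 1·9 + 4·5 = 29.
2×U and 3×H: weight 14 ≤ 15, strength 2·9 + 3·5 = 33.
Best is 33.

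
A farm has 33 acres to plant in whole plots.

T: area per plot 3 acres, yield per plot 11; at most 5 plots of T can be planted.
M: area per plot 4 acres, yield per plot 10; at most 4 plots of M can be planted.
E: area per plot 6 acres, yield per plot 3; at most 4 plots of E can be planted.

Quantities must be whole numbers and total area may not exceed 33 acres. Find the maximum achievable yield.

T has the best ratio (11/3); taking only T gives at most 5×11 = 55 (stopped by the supply cap of 5).
Mixing does better — 5×T and 4×M: area 31 ≤ 33, yield 5·11 + 4·10 = 95.

95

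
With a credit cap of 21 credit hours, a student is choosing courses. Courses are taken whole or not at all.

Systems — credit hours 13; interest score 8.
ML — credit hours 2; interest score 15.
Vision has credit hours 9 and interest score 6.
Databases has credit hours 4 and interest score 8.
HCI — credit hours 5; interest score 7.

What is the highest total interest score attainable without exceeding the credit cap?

Allowing fractional choices, the relaxed optimum would be about 36.6, but courses are indivisible.
Systems + ML + Databases: credit hours 13 + 2 + 4 = 19 ≤ 21, interest score 8 + 15 + 8 = 31.
ML + Vision + Databases + HCI: credit hours 2 + 9 + 4 + 5 = 20 ≤ 21, interest score 15 + 6 + 8 + 7 = 36.
Best is ML, Vision, Databases, and HCI with total interest score 36.

36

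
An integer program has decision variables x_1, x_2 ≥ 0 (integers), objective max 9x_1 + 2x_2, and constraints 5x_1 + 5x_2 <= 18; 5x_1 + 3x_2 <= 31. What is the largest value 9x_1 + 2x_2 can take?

The continuous relaxation peaks at (3.6, 0) with value 32.40; rounding to a feasible lattice point costs some objective.
(x_1,x_2)=(3,0) is feasible, giving 27.
(x_1,x_2)=(2,1) is feasible, giving 20.
No feasible integer point exceeds 27.

27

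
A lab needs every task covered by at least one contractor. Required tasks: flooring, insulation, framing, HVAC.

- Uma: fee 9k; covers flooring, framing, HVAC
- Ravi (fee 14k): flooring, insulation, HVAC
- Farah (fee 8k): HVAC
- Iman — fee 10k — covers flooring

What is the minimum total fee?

Choose Uma and Ravi: together they cover flooring, insulation, framing, HVAC — every task.
Total fee: 9 + 14 = 23.
No cover costs less than 23.

23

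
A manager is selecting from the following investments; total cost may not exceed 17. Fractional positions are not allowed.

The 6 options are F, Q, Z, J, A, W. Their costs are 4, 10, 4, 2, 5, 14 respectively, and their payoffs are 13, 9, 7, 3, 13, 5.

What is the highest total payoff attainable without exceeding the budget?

Take F, Z, J, and A: cost 4 + 4 + 2 + 5 = 15 ≤ 17, payoff 13 + 7 + 3 + 13 = 36.
No other feasible combination does better.

36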